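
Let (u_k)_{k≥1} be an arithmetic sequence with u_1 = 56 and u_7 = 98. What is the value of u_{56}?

Common difference d = (98 - 56) / (7 - 1) = 7.
u_k = 56 + (k - 1)·7.
u_{56} = 56 + 55·7 = 441.

441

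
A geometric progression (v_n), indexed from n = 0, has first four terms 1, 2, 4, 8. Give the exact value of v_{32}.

4294967296

Common ratio r = 2.
v_n = 1·2^(n-0).
v_{32} = 1·2^32 = 4294967296.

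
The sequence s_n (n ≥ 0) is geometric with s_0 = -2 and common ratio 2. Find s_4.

-32

s_n = (-2)·2^(n-0).
s_4 = (-2)·2^4 = -32.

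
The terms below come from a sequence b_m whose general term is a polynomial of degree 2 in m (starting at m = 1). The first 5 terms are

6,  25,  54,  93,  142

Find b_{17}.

1510

1st diffs: 19, 29, 39, 49.
2nd diffs: 10, 10, 10 (constant).
Newton forward-difference form: b_m = 6 + 19·C(m-1,1) + 10·C(m-1,2).
At m = 17: m-1 = 16, so b_{17} = 6 + 304 + 1200 = 1510.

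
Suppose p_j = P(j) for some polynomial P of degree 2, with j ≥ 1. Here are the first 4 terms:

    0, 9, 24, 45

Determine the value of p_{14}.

1st diffs: 9, 15, 21.
2nd diffs: 6, 6 (constant).
Newton forward-difference form: p_j = 9·C(j-1,1) + 6·C(j-1,2).
At j = 14: j-1 = 13, so p_{14} = 117 + 468 = 585.

585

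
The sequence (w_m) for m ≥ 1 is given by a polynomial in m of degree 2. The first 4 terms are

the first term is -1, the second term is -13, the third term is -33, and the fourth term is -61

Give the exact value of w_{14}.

-781

1st diffs: -12, -20, -28.
2nd diffs: -8, -8 (constant).
Newton forward-difference form: w_m = -1 + (-12)·C(m-1,1) + (-8)·C(m-1,2).
At m = 14: m-1 = 13, so w_{14} = -1 - 156 - 624 = -781.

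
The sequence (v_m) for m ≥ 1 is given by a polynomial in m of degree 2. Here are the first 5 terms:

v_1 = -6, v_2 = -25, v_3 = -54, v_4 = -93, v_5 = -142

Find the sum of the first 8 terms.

1st diffs: -19, -29, -39, -49.
2nd diffs: -10, -10, -10 (constant).
Newton forward-difference form: v_m = -6 + (-19)·C(m-1,1) + (-10)·C(m-1,2).
Continuing: -201, -270, -349.
Summing m = 1..8 (8 terms) gives -1140.

-1140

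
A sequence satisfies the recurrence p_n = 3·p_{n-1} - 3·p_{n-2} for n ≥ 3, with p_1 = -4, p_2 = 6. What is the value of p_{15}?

Applying the relation repeatedly:
p_3 = 30  p_4 = 72  p_5 = 126  …  p_{12} = -4374  p_{13} = -2916  p_{14} = 4374  p_{15} = 21870.

21870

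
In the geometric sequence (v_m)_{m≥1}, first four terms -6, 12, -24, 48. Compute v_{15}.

-98304

Common ratio r = -2.
v_m = (-6)·(-2)^(m-1).
v_{15} = (-6)·(-2)^14 = -98304.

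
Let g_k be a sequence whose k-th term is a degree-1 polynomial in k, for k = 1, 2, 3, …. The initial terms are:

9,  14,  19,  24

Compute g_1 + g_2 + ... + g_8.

212

1st diffs: 5, 5, 5 (constant).
So g_k = 5k + 4.
Continuing: 29, 34, 39, 44.
Summing k = 1..8 (8 terms) gives 212.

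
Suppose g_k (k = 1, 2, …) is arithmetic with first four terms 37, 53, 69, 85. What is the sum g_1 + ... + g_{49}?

Common difference d = 16.
g_k = 37 + (k - 1)·16.
g_{49} = 805; S = 49·(37 + 805)/2 = 20629.

20629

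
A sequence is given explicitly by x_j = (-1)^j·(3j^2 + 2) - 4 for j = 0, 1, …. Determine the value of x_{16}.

766

(-1)^16 = 1; 3j^2 + 2 at j=16 is 770; so x_{16} = 766.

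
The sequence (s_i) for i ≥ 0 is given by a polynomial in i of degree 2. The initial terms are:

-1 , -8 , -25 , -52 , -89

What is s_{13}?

-872

1st diffs: -7, -17, -27, -37.
2nd diffs: -10, -10, -10 (constant).
So s_i = -5i^2 - 2i - 1.
Evaluating at i = 13 gives s_{13} = -872.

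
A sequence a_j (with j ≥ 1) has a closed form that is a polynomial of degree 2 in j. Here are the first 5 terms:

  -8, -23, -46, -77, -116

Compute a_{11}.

-518

1st diffs: -15, -23, -31, -39.
2nd diffs: -8, -8, -8 (constant).
Newton forward-difference form: a_j = -8 + (-15)·C(j-1,1) + (-8)·C(j-1,2).
At j = 11: j-1 = 10, so a_{11} = -8 - 150 - 360 = -518.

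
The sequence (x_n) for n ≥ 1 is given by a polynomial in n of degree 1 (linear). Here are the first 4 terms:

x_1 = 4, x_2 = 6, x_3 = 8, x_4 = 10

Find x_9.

20

1st diffs: 2, 2, 2 (constant).
So x_n = 2n + 2.
Evaluating at n = 9 gives x_9 = 20.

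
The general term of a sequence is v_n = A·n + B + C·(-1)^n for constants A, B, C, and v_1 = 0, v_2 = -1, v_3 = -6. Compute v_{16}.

-43

The three given values yield: A + B - C = 0; 2A + B + C = -1; 3A + B - C = -6.
Subtracting the first from the second: A + 2C = -1.
Subtracting the second from the third: A - 2C = -5.
Solving: C = 1, A = -3, then B = 4.
So v_n = -3·n + 4 + 1·(-1)^n; at n=16 this is -43.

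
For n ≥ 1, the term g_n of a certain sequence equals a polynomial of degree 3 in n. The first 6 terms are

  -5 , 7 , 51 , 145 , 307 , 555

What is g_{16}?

11725

1st diffs: 12, 44, 94, 162, 248.
2nd diffs: 32, 50, 68, 86.
3rd diffs: 18, 18, 18 (constant).
So g_n = 3n^3 - 2n^2 - 3n - 3.
Evaluating at n = 16 gives g_{16} = 11725.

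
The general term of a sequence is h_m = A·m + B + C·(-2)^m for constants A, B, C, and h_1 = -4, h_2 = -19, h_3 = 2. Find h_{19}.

At m = 1, 2, 3: A + B - 2C = -4; 2A + B + 4C = -19; 3A + B - 8C = 2.
Subtracting the first from the second: A + 6C = -15.
Subtracting the second from the third: A - 12C = 21.
Solving: C = -2, A = -3, then B = -5.
So h_m = -3·m + (-5) + (-2)·(-2)^m; at m=19 this is 1048514.

1048514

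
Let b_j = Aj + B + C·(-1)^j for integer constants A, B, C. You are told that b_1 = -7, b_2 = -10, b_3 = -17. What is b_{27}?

The three given values yield: A + B - C = -7; 2A + B + C = -10; 3A + B - C = -17.
Subtracting the first from the second: A + 2C = -3.
Subtracting the second from the third: A - 2C = -7.
Solving: C = 1, A = -5, then B = -1.
So b_j = -5·j + (-1) + 1·(-1)^j; at j=27 this is -137.

-137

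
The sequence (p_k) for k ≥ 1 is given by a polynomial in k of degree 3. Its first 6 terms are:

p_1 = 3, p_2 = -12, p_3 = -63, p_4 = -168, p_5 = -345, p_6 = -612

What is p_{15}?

-10035

1st diffs: -15, -51, -105, -177, -267.
2nd diffs: -36, -54, -72, -90.
3rd diffs: -18, -18, -18 (constant).
So p_k = -3k^3 + 6k.
Evaluating at k = 15 gives p_{15} = -10035.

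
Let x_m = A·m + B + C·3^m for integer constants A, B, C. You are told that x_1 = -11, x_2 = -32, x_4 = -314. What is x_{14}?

-19131836

The three given values yield: A + B + 3C = -11; 2A + B + 9C = -32; 4A + B + 81C = -314.
Subtracting the first from the second: A + 6C = -21.
Subtracting the second from the third: 2A + 72C = -282.
Solving: C = -4, A = 3, then B = -2.
Hence x_{14} = 3·14 + (-2) + (-4)·4782969 = -19131836.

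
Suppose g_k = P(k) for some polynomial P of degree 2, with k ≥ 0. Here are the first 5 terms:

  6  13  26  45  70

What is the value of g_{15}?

1st diffs: 7, 13, 19, 25.
2nd diffs: 6, 6, 6 (constant).
Newton forward-difference form: g_k = 6 + 7·C(k,1) + 6·C(k,2).
At k = 15: k = 15, so g_{15} = 6 + 105 + 630 = 741.

741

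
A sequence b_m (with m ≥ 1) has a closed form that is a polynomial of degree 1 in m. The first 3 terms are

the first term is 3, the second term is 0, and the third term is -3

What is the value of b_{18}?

-48

1st diffs: -3, -3 (constant).
So b_m = -3m + 6.
Evaluating at m = 18 gives b_{18} = -48.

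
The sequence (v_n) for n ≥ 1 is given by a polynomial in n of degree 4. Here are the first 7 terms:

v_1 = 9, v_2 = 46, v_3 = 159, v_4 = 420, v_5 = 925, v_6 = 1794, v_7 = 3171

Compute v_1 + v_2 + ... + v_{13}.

107107

1st diffs: 37, 113, 261, 505, 869, 1377.
2nd diffs: 76, 148, 244, 364, 508.
3rd diffs: 72, 96, 120, 144.
4th diffs: 24, 24, 24 (constant).
Newton forward-difference form: v_n = 9 + 37·C(n-1,1) + 76·C(n-1,2) + 72·C(n-1,3) + 24·C(n-1,4).
Continuing: …, 5224, 8145, 12150, 17479, …, v_{13} = 33189.
Summing n = 1..13 (13 terms) gives 107107.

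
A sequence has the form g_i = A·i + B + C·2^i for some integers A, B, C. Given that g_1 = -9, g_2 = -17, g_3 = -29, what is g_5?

-85

Plug in i = 1, 2, 3: A + B + 2C = -9; 2A + B + 4C = -17; 3A + B + 8C = -29.
Subtracting the first from the second: A + 2C = -8.
Subtracting the second from the third: A + 4C = -12.
Solving: C = -2, A = -4, then B = -1.
Therefore g_5 = -20 + (-1) + (-2)·32 = -85.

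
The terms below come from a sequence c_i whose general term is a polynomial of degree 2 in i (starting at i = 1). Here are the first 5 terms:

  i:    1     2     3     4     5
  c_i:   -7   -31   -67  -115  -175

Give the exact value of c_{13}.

1st diffs: -24, -36, -48, -60.
2nd diffs: -12, -12, -12 (constant).
Newton forward-difference form: c_i = -7 + (-24)·C(i-1,1) + (-12)·C(i-1,2).
At i = 13: i-1 = 12, so c_{13} = -7 - 288 - 792 = -1087.

-1087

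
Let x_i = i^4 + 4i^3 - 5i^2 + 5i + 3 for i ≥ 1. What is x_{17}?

x_{17} = 1·17^4 + 4·17^3 - 5·17^2 + 5·17 + 3 = 101816.

101816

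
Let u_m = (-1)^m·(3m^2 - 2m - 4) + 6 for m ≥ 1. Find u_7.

(-1)^7 = -1; 3m^2 - 2m - 4 at m=7 is 129; so u_7 = -123.

-123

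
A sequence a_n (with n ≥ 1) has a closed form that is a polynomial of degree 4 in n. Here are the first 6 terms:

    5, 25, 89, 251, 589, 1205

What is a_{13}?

26909

1st diffs: 20, 64, 162, 338, 616.
2nd diffs: 44, 98, 176, 278.
3rd diffs: 54, 78, 102.
4th diffs: 24, 24 (constant).
So a_n = n^4 - n^3 + 3n^2 + 3n - 1.
Evaluating at n = 13 gives a_{13} = 26909.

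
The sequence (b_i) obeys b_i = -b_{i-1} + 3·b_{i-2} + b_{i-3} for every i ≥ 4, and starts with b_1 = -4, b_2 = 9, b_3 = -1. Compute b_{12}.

Applying the relation repeatedly:
b_4 = 24;  b_5 = -18;  b_6 = 89;  b_7 = -119;  b_8 = 368;  b_9 = -636;  b_{10} = 1621;  b_{11} = -3161;  b_{12} = 7388.

7388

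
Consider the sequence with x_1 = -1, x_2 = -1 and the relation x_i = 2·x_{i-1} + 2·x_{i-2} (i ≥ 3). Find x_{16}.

x_3 = -4, x_4 = -10, x_5 = -28, …, x_{13} = -86464, x_{14} = -236224, x_{15} = -645376, x_{16} = -1763200.

-1763200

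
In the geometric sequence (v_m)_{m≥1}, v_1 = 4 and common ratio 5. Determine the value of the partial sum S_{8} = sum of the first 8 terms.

390624

v_m = 4·5^(m-1).
S = 4·(5^8 - 1)/(5 - 1) = 4·(390625 - 1)/(4) = 390624.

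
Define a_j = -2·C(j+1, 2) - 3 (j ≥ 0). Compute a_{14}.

C(15, 2) = 105, so a_{14} = -213.

-213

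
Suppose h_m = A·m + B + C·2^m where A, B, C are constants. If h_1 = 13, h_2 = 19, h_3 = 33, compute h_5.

Write the equations: A + B + 2C = 13; 2A + B + 4C = 19; 3A + B + 8C = 33.
Subtracting the first from the second: A + 2C = 6.
Subtracting the second from the third: A + 4C = 14.
Solving: C = 4, A = -2, then B = 7.
Hence h_5 = -2·5 + 7 + 4·32 = 125.

125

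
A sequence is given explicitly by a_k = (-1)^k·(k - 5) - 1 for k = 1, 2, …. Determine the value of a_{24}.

(-1)^24 = 1; k - 5 at k=24 is 19; so a_{24} = 18.

18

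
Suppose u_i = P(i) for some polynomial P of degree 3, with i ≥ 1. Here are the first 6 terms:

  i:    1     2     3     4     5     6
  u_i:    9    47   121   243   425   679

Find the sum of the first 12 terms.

16476

1st diffs: 38, 74, 122, 182, 254.
2nd diffs: 36, 48, 60, 72.
3rd diffs: 12, 12, 12 (constant).
So u_i = 2i^3 + 6i^2 + 6i - 5.
Continuing: …, 1017, 1451, 1993, 2655, …, u_{12} = 4387.
Summing i = 1..12 (12 terms) gives 16476.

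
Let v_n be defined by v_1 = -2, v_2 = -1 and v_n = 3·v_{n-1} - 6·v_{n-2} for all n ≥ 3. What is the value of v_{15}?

-492075

v_3 = 9; v_4 = 33; v_5 = 45; …; v_{12} = 20169; v_{13} = -43011; v_{14} = -250047; v_{15} = -492075.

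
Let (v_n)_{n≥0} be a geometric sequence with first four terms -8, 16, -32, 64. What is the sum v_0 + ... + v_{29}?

2863311528

Common ratio r = -2.
v_n = (-8)·(-2)^(n-0).
S = (-8)·((-2)^30 - 1)/(-2 - 1) = (-8)·(1073741824 - 1)/(-3) = 2863311528.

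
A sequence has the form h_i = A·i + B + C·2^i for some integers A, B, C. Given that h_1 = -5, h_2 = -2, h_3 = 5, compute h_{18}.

Write the equations: A + B + 2C = -5; 2A + B + 4C = -2; 3A + B + 8C = 5.
Subtracting the first from the second: A + 2C = 3.
Subtracting the second from the third: A + 4C = 7.
Solving: C = 2, A = -1, then B = -8.
Therefore h_{18} = -18 + (-8) + 2·262144 = 524262.

524262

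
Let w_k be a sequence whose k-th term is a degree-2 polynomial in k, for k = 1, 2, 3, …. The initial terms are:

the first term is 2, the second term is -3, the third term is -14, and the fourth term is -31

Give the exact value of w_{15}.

-614

1st diffs: -5, -11, -17.
2nd diffs: -6, -6 (constant).
Newton forward-difference form: w_k = 2 + (-5)·C(k-1,1) + (-6)·C(k-1,2).
At k = 15: k-1 = 14, so w_{15} = 2 - 70 - 546 = -614.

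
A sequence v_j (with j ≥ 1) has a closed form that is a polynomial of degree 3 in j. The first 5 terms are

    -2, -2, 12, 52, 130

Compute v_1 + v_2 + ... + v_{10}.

4180

1st diffs: 0, 14, 40, 78.
2nd diffs: 14, 26, 38.
3rd diffs: 12, 12 (constant).
Newton forward-difference form: v_j = -2 + 14·C(j-1,2) + 12·C(j-1,3).
Continuing: …, 258, 448, 712, 1062, …, v_{10} = 1510.
Summing j = 1..10 (10 terms) gives 4180.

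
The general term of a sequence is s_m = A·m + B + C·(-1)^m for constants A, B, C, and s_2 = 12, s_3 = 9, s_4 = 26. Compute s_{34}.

236

Plug in m = 2, 3, 4: 2A + B + C = 12; 3A + B - C = 9; 4A + B + C = 26.
Subtracting the first from the second: A - 2C = -3.
Subtracting the second from the third: A + 2C = 17.
Solving: C = 5, A = 7, then B = -7.
Therefore s_{34} = 238 + (-7) + 5·1 = 236.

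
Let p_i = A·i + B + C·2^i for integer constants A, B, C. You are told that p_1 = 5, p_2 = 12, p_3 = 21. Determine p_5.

55

The three given values yield: A + B + 2C = 5; 2A + B + 4C = 12; 3A + B + 8C = 21.
Subtracting the first from the second: A + 2C = 7.
Subtracting the second from the third: A + 4C = 9.
Solving: C = 1, A = 5, then B = -2.
Therefore p_5 = 25 + (-2) + 1·32 = 55.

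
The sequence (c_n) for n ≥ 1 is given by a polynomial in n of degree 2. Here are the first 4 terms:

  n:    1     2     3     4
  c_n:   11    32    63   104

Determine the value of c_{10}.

1st diffs: 21, 31, 41.
2nd diffs: 10, 10 (constant).
Newton forward-difference form: c_n = 11 + 21·C(n-1,1) + 10·C(n-1,2).
At n = 10: n-1 = 9, so c_{10} = 11 + 189 + 360 = 560.

560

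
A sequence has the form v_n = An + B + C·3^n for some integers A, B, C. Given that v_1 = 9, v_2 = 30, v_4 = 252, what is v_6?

Write the equations: A + B + 3C = 9; 2A + B + 9C = 30; 4A + B + 81C = 252.
Subtracting the first from the second: A + 6C = 21.
Subtracting the second from the third: 2A + 72C = 222.
Solving: C = 3, A = 3, then B = -3.
Therefore v_6 = 18 + (-3) + 3·729 = 2202.

2202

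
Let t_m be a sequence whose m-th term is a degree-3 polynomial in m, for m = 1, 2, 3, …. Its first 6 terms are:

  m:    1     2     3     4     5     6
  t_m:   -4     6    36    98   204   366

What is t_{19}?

1st diffs: 10, 30, 62, 106, 162.
2nd diffs: 20, 32, 44, 56.
3rd diffs: 12, 12, 12 (constant).
Newton forward-difference form: t_m = -4 + 10·C(m-1,1) + 20·C(m-1,2) + 12·C(m-1,3).
At m = 19: m-1 = 18, so t_{19} = -4 + 180 + 3060 + 9792 = 13028.

13028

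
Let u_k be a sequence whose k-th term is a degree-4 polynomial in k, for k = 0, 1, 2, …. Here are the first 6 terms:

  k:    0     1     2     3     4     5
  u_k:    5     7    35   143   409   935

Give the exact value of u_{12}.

25505

1st diffs: 2, 28, 108, 266, 526.
2nd diffs: 26, 80, 158, 260.
3rd diffs: 54, 78, 102.
4th diffs: 24, 24 (constant).
So u_k = k^4 + 3k^3 - 3k^2 + k + 5.
Evaluating at k = 12 gives u_{12} = 25505.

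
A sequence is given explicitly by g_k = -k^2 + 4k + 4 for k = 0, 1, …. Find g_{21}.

g_{21} = -1·21^2 + 4·21 + 4 = -353.

-353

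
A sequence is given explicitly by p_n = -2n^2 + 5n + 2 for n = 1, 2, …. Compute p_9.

p_9 = -2·9^2 + 5·9 + 2 = -115.

-115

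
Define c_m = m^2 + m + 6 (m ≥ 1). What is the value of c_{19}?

386

c_{19} = 1·19^2 + 1·19 + 6 = 386.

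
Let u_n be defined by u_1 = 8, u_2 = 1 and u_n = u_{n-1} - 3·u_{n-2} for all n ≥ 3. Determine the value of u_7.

-8

Iterate the recurrence:
u_3 = -23; u_4 = -26; u_5 = 43; u_6 = 121; u_7 = -8.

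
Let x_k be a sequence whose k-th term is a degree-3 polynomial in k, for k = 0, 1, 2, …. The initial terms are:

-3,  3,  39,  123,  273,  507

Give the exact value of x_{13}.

1st diffs: 6, 36, 84, 150, 234.
2nd diffs: 30, 48, 66, 84.
3rd diffs: 18, 18, 18 (constant).
Newton forward-difference form: x_k = -3 + 6·C(k,1) + 30·C(k,2) + 18·C(k,3).
At k = 13: k = 13, so x_{13} = -3 + 78 + 2340 + 5148 = 7563.

7563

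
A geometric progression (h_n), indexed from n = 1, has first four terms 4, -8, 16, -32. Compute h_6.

-128

Common ratio r = -2.
h_n = 4·(-2)^(n-1).
h_6 = 4·(-2)^5 = -128.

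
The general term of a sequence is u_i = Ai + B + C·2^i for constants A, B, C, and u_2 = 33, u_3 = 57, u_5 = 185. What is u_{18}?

1310797

Plug in i = 2, 3, 5: 2A + B + 4C = 33; 3A + B + 8C = 57; 5A + B + 32C = 185.
Subtracting the first from the second: A + 4C = 24.
Subtracting the second from the third: 2A + 24C = 128.
Solving: C = 5, A = 4, then B = 5.
Hence u_{18} = 4·18 + 5 + 5·262144 = 1310797.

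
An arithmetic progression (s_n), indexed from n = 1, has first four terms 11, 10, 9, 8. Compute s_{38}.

-26

Common difference d = -1.
s_n = 11 + (n - 1)·(-1).
s_{38} = 11 + 37·(-1) = -26.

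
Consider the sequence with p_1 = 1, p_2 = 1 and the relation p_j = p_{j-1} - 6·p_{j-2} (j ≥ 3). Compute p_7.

Step forward from the initial values:
p_3 = -5; p_4 = -11; p_5 = 19; p_6 = 85; p_7 = -29.

-29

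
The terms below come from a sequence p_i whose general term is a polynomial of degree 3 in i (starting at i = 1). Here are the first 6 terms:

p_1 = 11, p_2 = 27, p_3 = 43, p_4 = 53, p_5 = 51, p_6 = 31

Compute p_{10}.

-349

1st diffs: 16, 16, 10, -2, -20.
2nd diffs: 0, -6, -12, -18.
3rd diffs: -6, -6, -6 (constant).
Newton forward-difference form: p_i = 11 + 16·C(i-1,1) + (-6)·C(i-1,3).
At i = 10: i-1 = 9, so p_{10} = 11 + 144 - 504 = -349.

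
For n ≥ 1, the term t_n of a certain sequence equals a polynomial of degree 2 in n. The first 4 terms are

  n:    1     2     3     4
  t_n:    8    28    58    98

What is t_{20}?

1st diffs: 20, 30, 40.
2nd diffs: 10, 10 (constant).
Newton forward-difference form: t_n = 8 + 20·C(n-1,1) + 10·C(n-1,2).
At n = 20: n-1 = 19, so t_{20} = 8 + 380 + 1710 = 2098.

2098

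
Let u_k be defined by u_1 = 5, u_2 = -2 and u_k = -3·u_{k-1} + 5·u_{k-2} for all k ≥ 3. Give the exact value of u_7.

Applying the relation repeatedly:
u_3 = 31; u_4 = -103; u_5 = 464; u_6 = -1907; u_7 = 8041.

8041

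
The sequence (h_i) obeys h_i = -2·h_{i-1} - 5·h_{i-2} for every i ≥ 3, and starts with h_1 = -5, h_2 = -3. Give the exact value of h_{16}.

h_3 = 31  h_4 = -47  h_5 = -61  …  h_{13} = -17581  h_{14} = -179403  h_{15} = 446711  h_{16} = 3593.

3593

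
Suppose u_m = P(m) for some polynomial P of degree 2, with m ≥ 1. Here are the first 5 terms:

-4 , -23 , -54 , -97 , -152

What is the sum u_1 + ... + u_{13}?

-4966

1st diffs: -19, -31, -43, -55.
2nd diffs: -12, -12, -12 (constant).
Newton forward-difference form: u_m = -4 + (-19)·C(m-1,1) + (-12)·C(m-1,2).
Continuing: …, -219, -298, -389, -492, …, u_{13} = -1024.
Summing m = 1..13 (13 terms) gives -4966.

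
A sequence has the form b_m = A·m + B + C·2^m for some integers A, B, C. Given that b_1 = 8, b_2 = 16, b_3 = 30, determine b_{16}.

The three given values yield: A + B + 2C = 8; 2A + B + 4C = 16; 3A + B + 8C = 30.
Subtracting the first from the second: A + 2C = 8.
Subtracting the second from the third: A + 4C = 14.
Solving: C = 3, A = 2, then B = 0.
Therefore b_{16} = 32 + 0 + 3·65536 = 196640.

196640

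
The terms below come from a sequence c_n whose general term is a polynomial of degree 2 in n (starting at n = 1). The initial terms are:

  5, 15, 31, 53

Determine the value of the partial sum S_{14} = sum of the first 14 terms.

1st diffs: 10, 16, 22.
2nd diffs: 6, 6 (constant).
Newton forward-difference form: c_n = 5 + 10·C(n-1,1) + 6·C(n-1,2).
Continuing: …, 81, 115, 155, 201, …, c_{14} = 603.
Summing n = 1..14 (14 terms) gives 3164.

3164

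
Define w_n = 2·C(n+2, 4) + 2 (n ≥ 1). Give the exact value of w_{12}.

2004

C(14, 4) = 1001, so w_{12} = 2004.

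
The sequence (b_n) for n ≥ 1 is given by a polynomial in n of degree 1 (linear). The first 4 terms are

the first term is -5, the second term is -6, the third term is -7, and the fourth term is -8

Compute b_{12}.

1st diffs: -1, -1, -1 (constant).
So b_n = -n - 4.
Evaluating at n = 12 gives b_{12} = -16.

-16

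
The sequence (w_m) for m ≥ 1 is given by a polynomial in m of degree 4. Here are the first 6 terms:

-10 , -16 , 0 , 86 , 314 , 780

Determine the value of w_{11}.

1st diffs: -6, 16, 86, 228, 466.
2nd diffs: 22, 70, 142, 238.
3rd diffs: 48, 72, 96.
4th diffs: 24, 24 (constant).
Newton forward-difference form: w_m = -10 + (-6)·C(m-1,1) + 22·C(m-1,2) + 48·C(m-1,3) + 24·C(m-1,4).
At m = 11: m-1 = 10, so w_{11} = -10 - 60 + 990 + 5760 + 5040 = 11720.

11720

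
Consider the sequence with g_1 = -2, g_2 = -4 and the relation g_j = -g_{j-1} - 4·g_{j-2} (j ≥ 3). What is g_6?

Step forward from the initial values:
g_3 = 12, g_4 = 4, g_5 = -52, g_6 = 36.

36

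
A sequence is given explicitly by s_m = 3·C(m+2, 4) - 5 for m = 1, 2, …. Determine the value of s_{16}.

C(18, 4) = 3060, so s_{16} = 9175.

9175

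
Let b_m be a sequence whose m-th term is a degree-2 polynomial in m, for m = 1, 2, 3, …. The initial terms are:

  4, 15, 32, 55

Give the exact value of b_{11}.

384

1st diffs: 11, 17, 23.
2nd diffs: 6, 6 (constant).
So b_m = 3m^2 + 2m - 1.
Evaluating at m = 11 gives b_{11} = 384.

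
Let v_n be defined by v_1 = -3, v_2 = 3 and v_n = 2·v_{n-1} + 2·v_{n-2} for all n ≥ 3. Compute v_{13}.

40128

Compute successive terms:
v_3 = 0  v_4 = 6  v_5 = 12  …  v_{10} = 1968  v_{11} = 5376  v_{12} = 14688  v_{13} = 40128.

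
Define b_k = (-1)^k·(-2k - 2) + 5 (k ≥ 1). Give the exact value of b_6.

(-1)^6 = 1; -2k - 2 at k=6 is -14; so b_6 = -9.

-9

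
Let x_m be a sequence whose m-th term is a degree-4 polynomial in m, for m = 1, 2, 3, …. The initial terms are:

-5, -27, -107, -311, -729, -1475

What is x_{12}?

1st diffs: -22, -80, -204, -418, -746.
2nd diffs: -58, -124, -214, -328.
3rd diffs: -66, -90, -114.
4th diffs: -24, -24 (constant).
Newton forward-difference form: x_m = -5 + (-22)·C(m-1,1) + (-58)·C(m-1,2) + (-66)·C(m-1,3) + (-24)·C(m-1,4).
At m = 12: m-1 = 11, so x_{12} = -5 - 242 - 3190 - 10890 - 7920 = -22247.

-22247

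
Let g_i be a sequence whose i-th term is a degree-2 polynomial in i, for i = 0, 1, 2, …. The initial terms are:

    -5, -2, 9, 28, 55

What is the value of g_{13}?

1st diffs: 3, 11, 19, 27.
2nd diffs: 8, 8, 8 (constant).
Newton forward-difference form: g_i = -5 + 3·C(i,1) + 8·C(i,2).
At i = 13: i = 13, so g_{13} = -5 + 39 + 624 = 658.

658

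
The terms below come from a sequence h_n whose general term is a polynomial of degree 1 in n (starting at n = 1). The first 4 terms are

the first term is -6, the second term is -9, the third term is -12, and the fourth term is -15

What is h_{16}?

-51

1st diffs: -3, -3, -3 (constant).
So h_n = -3n - 3.
Evaluating at n = 16 gives h_{16} = -51.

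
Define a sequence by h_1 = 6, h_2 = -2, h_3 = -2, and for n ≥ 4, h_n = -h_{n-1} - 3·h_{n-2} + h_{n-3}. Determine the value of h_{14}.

5406

Step forward from the initial values:
h_4 = 14, h_5 = -10, h_6 = -34, …, h_{11} = 542, h_{12} = -1778, h_{13} = 470, h_{14} = 5406.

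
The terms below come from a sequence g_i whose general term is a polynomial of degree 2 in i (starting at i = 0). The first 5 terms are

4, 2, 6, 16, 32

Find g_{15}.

604

1st diffs: -2, 4, 10, 16.
2nd diffs: 6, 6, 6 (constant).
Newton forward-difference form: g_i = 4 + (-2)·C(i,1) + 6·C(i,2).
At i = 15: i = 15, so g_{15} = 4 - 30 + 630 = 604.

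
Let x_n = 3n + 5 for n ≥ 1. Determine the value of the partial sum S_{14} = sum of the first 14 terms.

385

Over n = 1..14: Σn = 105.
Total = (3)·105 + (5)·14 = 385.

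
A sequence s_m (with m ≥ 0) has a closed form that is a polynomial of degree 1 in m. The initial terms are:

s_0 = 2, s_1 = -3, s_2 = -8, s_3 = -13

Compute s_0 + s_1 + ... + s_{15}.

1st diffs: -5, -5, -5 (constant).
So s_m = -5m + 2.
Continuing: …, -18, -23, -28, -33, …, s_{15} = -73.
Summing m = 0..15 (16 terms) gives -568.

-568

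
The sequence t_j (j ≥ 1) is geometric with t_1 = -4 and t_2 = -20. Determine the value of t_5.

-2500

Common ratio r = 5.
t_j = (-4)·5^(j-1).
t_5 = (-4)·5^4 = -2500.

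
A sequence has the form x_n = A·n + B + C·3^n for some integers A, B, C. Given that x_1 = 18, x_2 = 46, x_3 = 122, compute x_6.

2942

At n = 1, 2, 3: A + B + 3C = 18; 2A + B + 9C = 46; 3A + B + 27C = 122.
Subtracting the first from the second: A + 6C = 28.
Subtracting the second from the third: A + 18C = 76.
Solving: C = 4, A = 4, then B = 2.
Therefore x_6 = 24 + 2 + 4·729 = 2942.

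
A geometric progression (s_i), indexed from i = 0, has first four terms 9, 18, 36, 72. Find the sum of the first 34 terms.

154618822647

Common ratio r = 2.
s_i = 9·2^(i-0).
S = 9·(2^34 - 1)/(2 - 1) = 9·(17179869184 - 1)/(1) = 154618822647.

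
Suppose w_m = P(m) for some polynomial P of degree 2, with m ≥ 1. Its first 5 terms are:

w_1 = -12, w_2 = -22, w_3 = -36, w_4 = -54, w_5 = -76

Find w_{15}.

1st diffs: -10, -14, -18, -22.
2nd diffs: -4, -4, -4 (constant).
Newton forward-difference form: w_m = -12 + (-10)·C(m-1,1) + (-4)·C(m-1,2).
At m = 15: m-1 = 14, so w_{15} = -12 - 140 - 364 = -516.

-516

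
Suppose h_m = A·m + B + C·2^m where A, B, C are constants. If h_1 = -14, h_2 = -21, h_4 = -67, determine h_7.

-512

The three given values yield: A + B + 2C = -14; 2A + B + 4C = -21; 4A + B + 16C = -67.
Subtracting the first from the second: A + 2C = -7.
Subtracting the second from the third: 2A + 12C = -46.
Solving: C = -4, A = 1, then B = -7.
Therefore h_7 = 7 + (-7) + (-4)·128 = -512.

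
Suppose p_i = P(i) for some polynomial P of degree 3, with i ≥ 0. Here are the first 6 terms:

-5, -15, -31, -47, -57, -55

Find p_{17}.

3089

1st diffs: -10, -16, -16, -10, 2.
2nd diffs: -6, 0, 6, 12.
3rd diffs: 6, 6, 6 (constant).
Newton forward-difference form: p_i = -5 + (-10)·C(i,1) + (-6)·C(i,2) + 6·C(i,3).
At i = 17: i = 17, so p_{17} = -5 - 170 - 816 + 4080 = 3089.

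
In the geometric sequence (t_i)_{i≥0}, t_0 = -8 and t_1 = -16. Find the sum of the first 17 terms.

-1048568

Common ratio r = 2.
t_i = (-8)·2^(i-0).
S = (-8)·(2^17 - 1)/(2 - 1) = (-8)·(131072 - 1)/(1) = -1048568.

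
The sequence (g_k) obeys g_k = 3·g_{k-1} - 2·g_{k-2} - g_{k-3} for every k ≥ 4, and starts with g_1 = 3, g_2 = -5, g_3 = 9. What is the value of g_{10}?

g_4 = 34; g_5 = 89; g_6 = 190; g_7 = 358; g_8 = 605; g_9 = 909; g_{10} = 1159.

1159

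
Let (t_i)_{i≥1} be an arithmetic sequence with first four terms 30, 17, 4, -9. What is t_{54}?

-659

Common difference d = -13.
t_i = 30 + (i - 1)·(-13).
t_{54} = 30 + 53·(-13) = -659.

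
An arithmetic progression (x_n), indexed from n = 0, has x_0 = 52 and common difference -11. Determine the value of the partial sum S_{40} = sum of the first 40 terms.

x_n = 52 + (n - 0)·(-11).
x_{39} = -377; S = 40·(52 + (-377))/2 = -6500.

-6500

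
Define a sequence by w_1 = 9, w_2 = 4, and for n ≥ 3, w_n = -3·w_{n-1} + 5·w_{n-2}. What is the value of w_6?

Step forward from the initial values:
w_3 = 33;  w_4 = -79;  w_5 = 402;  w_6 = -1601.

-1601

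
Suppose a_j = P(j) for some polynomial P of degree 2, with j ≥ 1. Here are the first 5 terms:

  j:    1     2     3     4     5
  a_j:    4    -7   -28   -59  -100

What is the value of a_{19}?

-1724

1st diffs: -11, -21, -31, -41.
2nd diffs: -10, -10, -10 (constant).
Newton forward-difference form: a_j = 4 + (-11)·C(j-1,1) + (-10)·C(j-1,2).
At j = 19: j-1 = 18, so a_{19} = 4 - 198 - 1530 = -1724.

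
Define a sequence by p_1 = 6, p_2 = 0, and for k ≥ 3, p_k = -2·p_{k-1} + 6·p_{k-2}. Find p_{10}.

Iterate the recurrence:
p_3 = 36, p_4 = -72, p_5 = 360, p_6 = -1152, p_7 = 4464, p_8 = -15840, p_9 = 58464, p_{10} = -211968.

-211968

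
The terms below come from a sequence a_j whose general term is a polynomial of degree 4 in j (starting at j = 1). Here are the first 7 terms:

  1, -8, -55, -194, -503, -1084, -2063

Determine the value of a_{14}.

-35684

1st diffs: -9, -47, -139, -309, -581, -979.
2nd diffs: -38, -92, -170, -272, -398.
3rd diffs: -54, -78, -102, -126.
4th diffs: -24, -24, -24 (constant).
So a_j = -j^4 + j^3 - j + 2.
Evaluating at j = 14 gives a_{14} = -35684.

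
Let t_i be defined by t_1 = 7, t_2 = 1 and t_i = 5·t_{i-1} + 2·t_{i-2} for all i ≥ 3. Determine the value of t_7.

Compute successive terms:
t_3 = 19  t_4 = 97  t_5 = 523  t_6 = 2809  t_7 = 15091.

15091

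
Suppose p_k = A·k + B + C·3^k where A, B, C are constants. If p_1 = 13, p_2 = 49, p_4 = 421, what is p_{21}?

The three given values yield: A + B + 3C = 13; 2A + B + 9C = 49; 4A + B + 81C = 421.
Subtracting the first from the second: A + 6C = 36.
Subtracting the second from the third: 2A + 72C = 372.
Solving: C = 5, A = 6, then B = -8.
Therefore p_{21} = 126 + (-8) + 5·10460353203 = 52301766133.

52301766133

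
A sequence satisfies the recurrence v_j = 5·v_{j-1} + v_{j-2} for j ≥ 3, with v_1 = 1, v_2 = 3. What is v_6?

2238

Applying the relation repeatedly:
v_3 = 16, v_4 = 83, v_5 = 431, v_6 = 2238.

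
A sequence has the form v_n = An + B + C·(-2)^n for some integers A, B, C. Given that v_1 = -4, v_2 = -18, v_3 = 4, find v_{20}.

At n = 1, 2, 3: A + B - 2C = -4; 2A + B + 4C = -18; 3A + B - 8C = 4.
Subtracting the first from the second: A + 6C = -14.
Subtracting the second from the third: A - 12C = 22.
Solving: C = -2, A = -2, then B = -6.
Hence v_{20} = -2·20 + (-6) + (-2)·1048576 = -2097198.

-2097198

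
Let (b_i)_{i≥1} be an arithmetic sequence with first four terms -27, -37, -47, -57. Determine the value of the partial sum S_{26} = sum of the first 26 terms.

Common difference d = -10.
b_i = -27 + (i - 1)·(-10).
b_{26} = -277; S = 26·(-27 + (-277))/2 = -3952.

-3952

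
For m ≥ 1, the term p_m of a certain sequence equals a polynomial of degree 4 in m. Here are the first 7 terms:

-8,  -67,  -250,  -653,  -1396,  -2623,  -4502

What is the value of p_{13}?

1st diffs: -59, -183, -403, -743, -1227, -1879.
2nd diffs: -124, -220, -340, -484, -652.
3rd diffs: -96, -120, -144, -168.
4th diffs: -24, -24, -24 (constant).
Newton forward-difference form: p_m = -8 + (-59)·C(m-1,1) + (-124)·C(m-1,2) + (-96)·C(m-1,3) + (-24)·C(m-1,4).
At m = 13: m-1 = 12, so p_{13} = -8 - 708 - 8184 - 21120 - 11880 = -41900.

-41900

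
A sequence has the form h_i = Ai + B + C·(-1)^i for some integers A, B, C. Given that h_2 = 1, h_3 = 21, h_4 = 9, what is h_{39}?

Write the equations: 2A + B + C = 1; 3A + B - C = 21; 4A + B + C = 9.
Subtracting the first from the second: A - 2C = 20.
Subtracting the second from the third: A + 2C = -12.
Solving: C = -8, A = 4, then B = 1.
So h_i = 4·i + 1 + (-8)·(-1)^i; at i=39 this is 165.

165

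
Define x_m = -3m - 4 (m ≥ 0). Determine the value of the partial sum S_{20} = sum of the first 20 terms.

Over m = 0..19: Σm = 190.
Total = (-3)·190 + (-4)·20 = -650.

-650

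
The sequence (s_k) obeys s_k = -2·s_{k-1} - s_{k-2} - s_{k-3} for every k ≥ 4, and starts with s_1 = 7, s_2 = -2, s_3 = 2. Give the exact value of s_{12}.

-830

Iterate the recurrence:
s_4 = -9, s_5 = 18, s_6 = -29, s_7 = 49, s_8 = -87, s_9 = 154, s_{10} = -270, s_{11} = 473, s_{12} = -830.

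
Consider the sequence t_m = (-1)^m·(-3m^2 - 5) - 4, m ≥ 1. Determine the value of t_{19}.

1084

(-1)^19 = -1; -3m^2 - 5 at m=19 is -1088; so t_{19} = 1084.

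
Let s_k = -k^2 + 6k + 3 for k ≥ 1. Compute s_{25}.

-472

s_{25} = -1·25^2 + 6·25 + 3 = -472.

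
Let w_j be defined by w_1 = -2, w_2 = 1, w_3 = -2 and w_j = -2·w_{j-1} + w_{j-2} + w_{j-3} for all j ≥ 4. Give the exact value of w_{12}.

Iterate the recurrence:
w_4 = 3; w_5 = -7; w_6 = 15; w_7 = -34; w_8 = 76; w_9 = -171; w_{10} = 384; w_{11} = -863; w_{12} = 1939.

1939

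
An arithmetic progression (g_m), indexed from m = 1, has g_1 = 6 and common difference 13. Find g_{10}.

g_m = 6 + (m - 1)·13.
g_{10} = 6 + 9·13 = 123.

123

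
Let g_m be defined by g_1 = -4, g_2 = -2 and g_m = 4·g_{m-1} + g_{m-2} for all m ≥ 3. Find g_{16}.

-1670731762

g_3 = -12, g_4 = -50, g_5 = -212, …, g_{13} = -21979508, g_{14} = -93106690, g_{15} = -394406268, g_{16} = -1670731762.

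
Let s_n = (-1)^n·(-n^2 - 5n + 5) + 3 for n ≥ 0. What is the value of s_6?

(-1)^6 = 1; -n^2 - 5n + 5 at n=6 is -61; so s_6 = -58.

-58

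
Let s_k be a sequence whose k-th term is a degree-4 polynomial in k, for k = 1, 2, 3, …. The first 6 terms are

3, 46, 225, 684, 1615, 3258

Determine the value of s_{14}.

1st diffs: 43, 179, 459, 931, 1643.
2nd diffs: 136, 280, 472, 712.
3rd diffs: 144, 192, 240.
4th diffs: 48, 48 (constant).
Newton forward-difference form: s_k = 3 + 43·C(k-1,1) + 136·C(k-1,2) + 144·C(k-1,3) + 48·C(k-1,4).
At k = 14: k-1 = 13, so s_{14} = 3 + 559 + 10608 + 41184 + 34320 = 86674.

86674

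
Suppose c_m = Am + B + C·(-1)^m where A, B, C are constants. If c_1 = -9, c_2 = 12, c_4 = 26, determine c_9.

47

At m = 1, 2, 4: A + B - C = -9; 2A + B + C = 12; 4A + B + C = 26.
Subtracting the first from the second: A + 2C = 21.
Subtracting the second from the third: 2A = 14.
Solving: C = 7, A = 7, then B = -9.
Therefore c_9 = 63 + (-9) + 7·(-1) = 47.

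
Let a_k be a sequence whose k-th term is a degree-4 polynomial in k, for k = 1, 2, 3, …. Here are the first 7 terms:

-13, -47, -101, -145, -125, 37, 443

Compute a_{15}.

32635

1st diffs: -34, -54, -44, 20, 162, 406.
2nd diffs: -20, 10, 64, 142, 244.
3rd diffs: 30, 54, 78, 102.
4th diffs: 24, 24, 24 (constant).
Newton forward-difference form: a_k = -13 + (-34)·C(k-1,1) + (-20)·C(k-1,2) + 30·C(k-1,3) + 24·C(k-1,4).
At k = 15: k-1 = 14, so a_{15} = -13 - 476 - 1820 + 10920 + 24024 = 32635.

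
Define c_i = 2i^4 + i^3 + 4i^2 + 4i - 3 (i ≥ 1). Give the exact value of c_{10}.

c_{10} = 2·10^4 + 1·10^3 + 4·10^2 + 4·10 - 3 = 21437.

21437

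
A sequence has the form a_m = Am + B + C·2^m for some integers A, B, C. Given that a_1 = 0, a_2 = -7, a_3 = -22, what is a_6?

-243

The three given values yield: A + B + 2C = 0; 2A + B + 4C = -7; 3A + B + 8C = -22.
Subtracting the first from the second: A + 2C = -7.
Subtracting the second from the third: A + 4C = -15.
Solving: C = -4, A = 1, then B = 7.
So a_m = 1·m + 7 + (-4)·2^m; at m=6 this is -243.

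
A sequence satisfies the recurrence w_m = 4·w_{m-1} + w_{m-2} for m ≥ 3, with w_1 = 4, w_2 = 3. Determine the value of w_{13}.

29444684

Iterate the recurrence:
w_3 = 16;  w_4 = 67;  w_5 = 284;  …;  w_{10} = 387363;  w_{11} = 1640896;  w_{12} = 6950947;  w_{13} = 29444684.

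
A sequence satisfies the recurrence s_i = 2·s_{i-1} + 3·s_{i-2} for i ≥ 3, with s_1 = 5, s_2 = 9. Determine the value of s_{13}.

s_3 = 33; s_4 = 93; s_5 = 285; …; s_{10} = 68889; s_{11} = 206673; s_{12} = 620013; s_{13} = 1860045.
(Characteristic roots are 3 and -1.)

1860045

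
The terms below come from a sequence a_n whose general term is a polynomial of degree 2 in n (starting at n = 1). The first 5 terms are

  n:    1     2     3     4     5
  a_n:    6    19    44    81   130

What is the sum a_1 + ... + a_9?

1530

1st diffs: 13, 25, 37, 49.
2nd diffs: 12, 12, 12 (constant).
So a_n = 6n^2 - 5n + 5.
Continuing: 191, 264, 349, 446.
Summing n = 1..9 (9 terms) gives 1530.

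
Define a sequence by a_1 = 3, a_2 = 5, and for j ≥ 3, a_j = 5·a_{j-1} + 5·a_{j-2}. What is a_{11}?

Compute successive terms:
a_3 = 40; a_4 = 225; a_5 = 1325; a_6 = 7750; a_7 = 45375; a_8 = 265625; a_9 = 1555000; a_{10} = 9103125; a_{11} = 53290625.

53290625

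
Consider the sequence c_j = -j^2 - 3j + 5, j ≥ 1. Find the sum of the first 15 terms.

-1525

Over j = 1..15: Σj = 120, Σj² = 1240.
Total = (-1)·1240 + (-3)·120 + (5)·15 = -1525.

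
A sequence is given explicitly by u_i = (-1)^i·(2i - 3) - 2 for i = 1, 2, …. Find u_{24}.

(-1)^24 = 1; 2i - 3 at i=24 is 45; so u_{24} = 43.

43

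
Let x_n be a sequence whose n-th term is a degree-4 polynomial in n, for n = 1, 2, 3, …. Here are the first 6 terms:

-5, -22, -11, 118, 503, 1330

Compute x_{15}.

1st diffs: -17, 11, 129, 385, 827.
2nd diffs: 28, 118, 256, 442.
3rd diffs: 90, 138, 186.
4th diffs: 48, 48 (constant).
Newton forward-difference form: x_n = -5 + (-17)·C(n-1,1) + 28·C(n-1,2) + 90·C(n-1,3) + 48·C(n-1,4).
At n = 15: n-1 = 14, so x_{15} = -5 - 238 + 2548 + 32760 + 48048 = 83113.

83113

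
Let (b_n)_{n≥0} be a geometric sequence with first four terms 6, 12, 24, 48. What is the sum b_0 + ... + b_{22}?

50331642

Common ratio r = 2.
b_n = 6·2^(n-0).
S = 6·(2^23 - 1)/(2 - 1) = 6·(8388608 - 1)/(1) = 50331642.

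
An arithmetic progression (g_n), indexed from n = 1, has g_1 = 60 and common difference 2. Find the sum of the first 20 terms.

g_n = 60 + (n - 1)·2.
g_{20} = 98; S = 20·(60 + 98)/2 = 1580.

1580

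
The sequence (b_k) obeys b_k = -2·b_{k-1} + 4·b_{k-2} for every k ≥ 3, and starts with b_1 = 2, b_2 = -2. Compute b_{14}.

-4268032

Compute successive terms:
b_3 = 12, b_4 = -32, b_5 = 112, …, b_{11} = 125952, b_{12} = -407552, b_{13} = 1318912, b_{14} = -4268032.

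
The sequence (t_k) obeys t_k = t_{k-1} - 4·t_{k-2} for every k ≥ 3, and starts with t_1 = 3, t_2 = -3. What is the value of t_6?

Applying the relation repeatedly:
t_3 = -15;  t_4 = -3;  t_5 = 57;  t_6 = 69.

69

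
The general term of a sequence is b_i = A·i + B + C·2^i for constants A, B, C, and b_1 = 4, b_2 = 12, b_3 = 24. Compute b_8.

540

At i = 1, 2, 3: A + B + 2C = 4; 2A + B + 4C = 12; 3A + B + 8C = 24.
Subtracting the first from the second: A + 2C = 8.
Subtracting the second from the third: A + 4C = 12.
Solving: C = 2, A = 4, then B = -4.
Therefore b_8 = 32 + (-4) + 2·256 = 540.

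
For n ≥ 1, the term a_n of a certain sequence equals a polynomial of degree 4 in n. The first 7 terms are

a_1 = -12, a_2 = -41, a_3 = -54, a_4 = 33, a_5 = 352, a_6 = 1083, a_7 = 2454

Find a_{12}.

1st diffs: -29, -13, 87, 319, 731, 1371.
2nd diffs: 16, 100, 232, 412, 640.
3rd diffs: 84, 132, 180, 228.
4th diffs: 48, 48, 48 (constant).
Newton forward-difference form: a_n = -12 + (-29)·C(n-1,1) + 16·C(n-1,2) + 84·C(n-1,3) + 48·C(n-1,4).
At n = 12: n-1 = 11, so a_{12} = -12 - 319 + 880 + 13860 + 15840 = 30249.

30249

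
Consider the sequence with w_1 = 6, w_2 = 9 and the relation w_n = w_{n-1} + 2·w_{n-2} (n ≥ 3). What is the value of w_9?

1281

w_3 = 21, w_4 = 39, w_5 = 81, w_6 = 159, w_7 = 321, w_8 = 639, w_9 = 1281.
(Characteristic roots are 2 and -1.)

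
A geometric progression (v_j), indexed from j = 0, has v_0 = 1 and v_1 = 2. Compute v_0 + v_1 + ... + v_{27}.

268435455

Common ratio r = 2.
v_j = 1·2^(j-0).
S = 1·(2^28 - 1)/(2 - 1) = 1·(268435456 - 1)/(1) = 268435455.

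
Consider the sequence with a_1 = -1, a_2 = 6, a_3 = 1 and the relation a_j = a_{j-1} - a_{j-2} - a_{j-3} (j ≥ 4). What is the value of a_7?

7

Applying the relation repeatedly:
a_4 = -4; a_5 = -11; a_6 = -8; a_7 = 7.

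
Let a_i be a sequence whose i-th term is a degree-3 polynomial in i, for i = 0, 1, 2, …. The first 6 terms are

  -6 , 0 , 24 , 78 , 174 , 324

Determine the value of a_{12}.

1st diffs: 6, 24, 54, 96, 150.
2nd diffs: 18, 30, 42, 54.
3rd diffs: 12, 12, 12 (constant).
Newton forward-difference form: a_i = -6 + 6·C(i,1) + 18·C(i,2) + 12·C(i,3).
At i = 12: i = 12, so a_{12} = -6 + 72 + 1188 + 2640 = 3894.

3894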